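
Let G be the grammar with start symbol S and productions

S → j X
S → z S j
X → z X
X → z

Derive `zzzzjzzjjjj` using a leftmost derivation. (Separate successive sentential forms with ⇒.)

S ⇒ zSj ⇒ zzSjj ⇒ zzzSjjj ⇒ zzzzSjjjj ⇒ zzzzjXjjjj ⇒ zzzzjzXjjjj ⇒ zzzzjzzjjjj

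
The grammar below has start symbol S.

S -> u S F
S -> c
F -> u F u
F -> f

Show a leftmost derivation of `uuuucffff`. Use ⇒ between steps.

S ⇒ uSF   [S -> u S F]
uSF ⇒ uuSFF   [S -> u S F]
uuSFF ⇒ uuuSFFF   [S -> u S F]
uuuSFFF ⇒ uuuuSFFFF   [S -> u S F]
uuuuSFFFF ⇒ uuuucFFFF   [S -> c]
uuuucFFFF ⇒ uuuucfFFF   [F -> f]
uuuucfFFF ⇒ uuuucffFF   [F -> f]
uuuucffFF ⇒ uuuucfffF   [F -> f]
uuuucfffF ⇒ uuuucffff   [F -> f]

S ⇒ uSF ⇒ uuSFF ⇒ uuuSFFF ⇒ uuuuSFFFF ⇒ uuuucFFFF ⇒ uuuucfFFF ⇒ uuuucffFF ⇒ uuuucfffF ⇒ uuuucffff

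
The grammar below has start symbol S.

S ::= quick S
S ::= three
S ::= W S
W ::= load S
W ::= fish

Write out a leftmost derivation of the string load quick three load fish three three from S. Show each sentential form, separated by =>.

S => W S => load S S => load quick S S => load quick three S => load quick three W S => load quick three load S S => load quick three load W S S => load quick three load fish S S => load quick three load fish three S => load quick three load fish three three

S => W S   [S ::= W S]
W S => load S S   [W ::= load S]
load S S => load quick S S   [S ::= quick S]
load quick S S => load quick three S   [S ::= three]
load quick three S => load quick three W S   [S ::= W S]
load quick three W S => load quick three load S S   [W ::= load S]
load quick three load S S => load quick three load W S S   [S ::= W S]
load quick three load W S S => load quick three load fish S S   [W ::= fish]
load quick three load fish S S => load quick three load fish three S   [S ::= three]
load quick three load fish three S => load quick three load fish three three   [S ::= three]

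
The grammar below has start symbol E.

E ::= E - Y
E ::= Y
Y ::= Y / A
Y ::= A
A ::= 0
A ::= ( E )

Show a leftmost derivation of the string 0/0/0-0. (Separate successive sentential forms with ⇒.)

E⇒E-Y⇒Y-Y⇒Y/A-Y⇒Y/A/A-Y⇒A/A/A-Y⇒0/A/A-Y⇒0/0/A-Y⇒0/0/0-Y⇒0/0/0-A⇒0/0/0-0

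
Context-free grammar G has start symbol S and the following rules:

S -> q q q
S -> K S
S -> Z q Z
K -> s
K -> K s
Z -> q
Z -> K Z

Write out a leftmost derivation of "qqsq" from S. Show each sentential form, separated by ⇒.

S ⇒ ZqZ   [S -> Z q Z]
ZqZ ⇒ qqZ   [Z -> q]
qqZ ⇒ qqKZ   [Z -> K Z]
qqKZ ⇒ qqsZ   [K -> s]
qqsZ ⇒ qqsq   [Z -> q]

S⇒ZqZ⇒qqZ⇒qqKZ⇒qqsZ⇒qqsq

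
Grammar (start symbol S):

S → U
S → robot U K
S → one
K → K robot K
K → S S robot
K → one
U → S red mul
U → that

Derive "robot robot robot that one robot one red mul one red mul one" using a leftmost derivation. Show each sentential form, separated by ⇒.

S ⇒ robot U K ⇒ robot S red mul K ⇒ robot robot U K red mul K ⇒ robot robot S red mul K red mul K ⇒ robot robot robot U K red mul K red mul K ⇒ robot robot robot that K red mul K red mul K ⇒ robot robot robot that K robot K red mul K red mul K ⇒ robot robot robot that one robot K red mul K red mul K ⇒ robot robot robot that one robot one red mul K red mul K ⇒ robot robot robot that one robot one red mul one red mul K ⇒ robot robot robot that one robot one red mul one red mul one

S ⇒ robot U K   [S → robot U K]
robot U K ⇒ robot S red mul K   [U → S red mul]
robot S red mul K ⇒ robot robot U K red mul K   [S → robot U K]
robot robot U K red mul K ⇒ robot robot S red mul K red mul K   [U → S red mul]
robot robot S red mul K red mul K ⇒ robot robot robot U K red mul K red mul K   [S → robot U K]
robot robot robot U K red mul K red mul K ⇒ robot robot robot that K red mul K red mul K   [U → that]
robot robot robot that K red mul K red mul K ⇒ robot robot robot that K robot K red mul K red mul K   [K → K robot K]
robot robot robot that K robot K red mul K red mul K ⇒ robot robot robot that one robot K red mul K red mul K   [K → one]
robot robot robot that one robot K red mul K red mul K ⇒ robot robot robot that one robot one red mul K red mul K   [K → one]
robot robot robot that one robot one red mul K red mul K ⇒ robot robot robot that one robot one red mul one red mul K   [K → one]
robot robot robot that one robot one red mul one red mul K ⇒ robot robot robot that one robot one red mul one red mul one   [K → one]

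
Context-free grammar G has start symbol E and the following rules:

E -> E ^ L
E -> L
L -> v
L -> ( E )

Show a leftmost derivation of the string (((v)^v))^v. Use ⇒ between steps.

E⇒E^L⇒L^L⇒(E)^L⇒(L)^L⇒((E))^L⇒((E^L))^L⇒((L^L))^L⇒(((E)^L))^L⇒(((L)^L))^L⇒(((v)^L))^L⇒(((v)^v))^L⇒(((v)^v))^v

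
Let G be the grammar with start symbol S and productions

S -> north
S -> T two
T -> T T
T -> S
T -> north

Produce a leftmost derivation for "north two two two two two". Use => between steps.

S => T two   [S -> T two]
T two => S two   [T -> S]
S two => T two two   [S -> T two]
T two two => S two two   [T -> S]
S two two => T two two two   [S -> T two]
T two two two => S two two two   [T -> S]
S two two two => T two two two two   [S -> T two]
T two two two two => S two two two two   [T -> S]
S two two two two => T two two two two two   [S -> T two]
T two two two two two => north two two two two two   [T -> north]

S => T two => S two => T two two => S two two => T two two two => S two two two => T two two two two => S two two two two => T two two two two two => north two two two two two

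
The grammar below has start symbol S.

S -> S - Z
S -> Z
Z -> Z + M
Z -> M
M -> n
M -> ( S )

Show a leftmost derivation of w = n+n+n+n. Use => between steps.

S => Z   [S -> Z]
Z => Z+M   [Z -> Z + M]
Z+M => Z+M+M   [Z -> Z + M]
Z+M+M => Z+M+M+M   [Z -> Z + M]
Z+M+M+M => M+M+M+M   [Z -> M]
M+M+M+M => n+M+M+M   [M -> n]
n+M+M+M => n+n+M+M   [M -> n]
n+n+M+M => n+n+n+M   [M -> n]
n+n+n+M => n+n+n+n   [M -> n]

S => Z => Z+M => Z+M+M => Z+M+M+M => M+M+M+M => n+M+M+M => n+n+M+M => n+n+n+M => n+n+n+n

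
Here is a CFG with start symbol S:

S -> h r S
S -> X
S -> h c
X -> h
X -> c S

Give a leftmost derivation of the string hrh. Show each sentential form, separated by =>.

S=>hrS=>hrX=>hrh

S => hrS   [S -> h r S]
hrS => hrX   [S -> X]
hrX => hrh   [X -> h]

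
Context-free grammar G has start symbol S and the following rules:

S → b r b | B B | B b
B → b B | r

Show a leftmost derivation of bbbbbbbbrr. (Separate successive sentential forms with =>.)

S => BB => bBB => bbBB => bbbBB => bbbbBB => bbbbbBB => bbbbbbBB => bbbbbbbBB => bbbbbbbbBB => bbbbbbbbrB => bbbbbbbbrr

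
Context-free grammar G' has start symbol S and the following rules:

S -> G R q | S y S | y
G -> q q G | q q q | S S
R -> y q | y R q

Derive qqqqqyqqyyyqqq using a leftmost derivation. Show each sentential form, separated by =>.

S=>GRq=>SSRq=>GRqSRq=>qqGRqSRq=>qqqqqRqSRq=>qqqqqyqqSRq=>qqqqqyqqyRq=>qqqqqyqqyyRqq=>qqqqqyqqyyyqqq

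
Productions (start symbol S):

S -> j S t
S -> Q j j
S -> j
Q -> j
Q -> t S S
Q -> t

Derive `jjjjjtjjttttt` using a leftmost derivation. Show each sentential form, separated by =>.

S => jSt   [S -> j S t]
jSt => jjStt   [S -> j S t]
jjStt => jjjSttt   [S -> j S t]
jjjSttt => jjjjStttt   [S -> j S t]
jjjjStttt => jjjjjSttttt   [S -> j S t]
jjjjjSttttt => jjjjjQjjttttt   [S -> Q j j]
jjjjjQjjttttt => jjjjjtjjttttt   [Q -> t]

S => jSt => jjStt => jjjSttt => jjjjStttt => jjjjjSttttt => jjjjjQjjttttt => jjjjjtjjttttt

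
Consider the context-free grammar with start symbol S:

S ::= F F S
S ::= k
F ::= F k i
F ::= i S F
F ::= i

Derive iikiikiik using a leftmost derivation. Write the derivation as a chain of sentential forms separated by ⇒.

S ⇒ FFS   [S ::= F F S]
FFS ⇒ iSFFS   [F ::= i S F]
iSFFS ⇒ iFFSFFS   [S ::= F F S]
iFFSFFS ⇒ iFkiFSFFS   [F ::= F k i]
iFkiFSFFS ⇒ iikiFSFFS   [F ::= i]
iikiFSFFS ⇒ iikiiSFFS   [F ::= i]
iikiiSFFS ⇒ iikiikFFS   [S ::= k]
iikiikFFS ⇒ iikiikiFS   [F ::= i]
iikiikiFS ⇒ iikiikiiS   [F ::= i]
iikiikiiS ⇒ iikiikiik   [S ::= k]

S⇒FFS⇒iSFFS⇒iFFSFFS⇒iFkiFSFFS⇒iikiFSFFS⇒iikiiSFFS⇒iikiikFFS⇒iikiikiFS⇒iikiikiiS⇒iikiikiik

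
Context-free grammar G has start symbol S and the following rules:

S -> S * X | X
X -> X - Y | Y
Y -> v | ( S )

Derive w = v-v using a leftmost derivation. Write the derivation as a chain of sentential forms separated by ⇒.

S ⇒ X ⇒ X-Y ⇒ Y-Y ⇒ v-Y ⇒ v-v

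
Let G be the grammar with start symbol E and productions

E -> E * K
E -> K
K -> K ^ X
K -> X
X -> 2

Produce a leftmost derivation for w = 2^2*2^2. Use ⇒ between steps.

E⇒E*K⇒K*K⇒K^X*K⇒X^X*K⇒2^X*K⇒2^2*K⇒2^2*K^X⇒2^2*X^X⇒2^2*2^X⇒2^2*2^2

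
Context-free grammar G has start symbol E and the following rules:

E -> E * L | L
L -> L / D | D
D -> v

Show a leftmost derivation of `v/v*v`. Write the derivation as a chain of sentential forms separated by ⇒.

E ⇒ E*L   [E -> E * L]
E*L ⇒ L*L   [E -> L]
L*L ⇒ L/D*L   [L -> L / D]
L/D*L ⇒ D/D*L   [L -> D]
D/D*L ⇒ v/D*L   [D -> v]
v/D*L ⇒ v/v*L   [D -> v]
v/v*L ⇒ v/v*D   [L -> D]
v/v*D ⇒ v/v*v   [D -> v]

E ⇒ E*L ⇒ L*L ⇒ L/D*L ⇒ D/D*L ⇒ v/D*L ⇒ v/v*L ⇒ v/v*D ⇒ v/v*v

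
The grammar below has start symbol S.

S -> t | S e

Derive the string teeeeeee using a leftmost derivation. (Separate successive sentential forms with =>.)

S => Se   [S -> S e]
Se => See   [S -> S e]
See => Seee   [S -> S e]
Seee => Seeee   [S -> S e]
Seeee => Seeeee   [S -> S e]
Seeeee => Seeeeee   [S -> S e]
Seeeeee => Seeeeeee   [S -> S e]
Seeeeeee => teeeeeee   [S -> t]

S=>Se=>See=>Seee=>Seeee=>Seeeee=>Seeeeee=>Seeeeeee=>teeeeeee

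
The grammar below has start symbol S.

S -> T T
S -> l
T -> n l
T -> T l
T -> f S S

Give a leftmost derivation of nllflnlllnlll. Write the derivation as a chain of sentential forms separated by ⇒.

S ⇒ TT ⇒ TlT ⇒ nllT ⇒ nllTl ⇒ nllTll ⇒ nllfSSll ⇒ nllflSll ⇒ nllflTTll ⇒ nllflTlTll ⇒ nllflTllTll ⇒ nllflnlllTll ⇒ nllflnlllnlll

S ⇒ TT   [S -> T T]
TT ⇒ TlT   [T -> T l]
TlT ⇒ nllT   [T -> n l]
nllT ⇒ nllTl   [T -> T l]
nllTl ⇒ nllTll   [T -> T l]
nllTll ⇒ nllfSSll   [T -> f S S]
nllfSSll ⇒ nllflSll   [S -> l]
nllflSll ⇒ nllflTTll   [S -> T T]
nllflTTll ⇒ nllflTlTll   [T -> T l]
nllflTlTll ⇒ nllflTllTll   [T -> T l]
nllflTllTll ⇒ nllflnlllTll   [T -> n l]
nllflnlllTll ⇒ nllflnlllnlll   [T -> n l]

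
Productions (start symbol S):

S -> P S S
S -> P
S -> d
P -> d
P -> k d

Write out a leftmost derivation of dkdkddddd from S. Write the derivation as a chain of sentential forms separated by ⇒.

S ⇒ PSS ⇒ dSS ⇒ dPSSS ⇒ dkdSSS ⇒ dkdPSS ⇒ dkdkdSS ⇒ dkdkdPSSS ⇒ dkdkddSSS ⇒ dkdkddPSS ⇒ dkdkdddSS ⇒ dkdkddddS ⇒ dkdkddddd

S ⇒ PSS   [S -> P S S]
PSS ⇒ dSS   [P -> d]
dSS ⇒ dPSSS   [S -> P S S]
dPSSS ⇒ dkdSSS   [P -> k d]
dkdSSS ⇒ dkdPSS   [S -> P]
dkdPSS ⇒ dkdkdSS   [P -> k d]
dkdkdSS ⇒ dkdkdPSSS   [S -> P S S]
dkdkdPSSS ⇒ dkdkddSSS   [P -> d]
dkdkddSSS ⇒ dkdkddPSS   [S -> P]
dkdkddPSS ⇒ dkdkdddSS   [P -> d]
dkdkdddSS ⇒ dkdkddddS   [S -> d]
dkdkddddS ⇒ dkdkddddd   [S -> d]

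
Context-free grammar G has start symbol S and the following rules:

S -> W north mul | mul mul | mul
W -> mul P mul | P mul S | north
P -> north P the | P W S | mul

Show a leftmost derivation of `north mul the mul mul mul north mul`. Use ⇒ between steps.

S ⇒ W north mul ⇒ P mul S north mul ⇒ north P the mul S north mul ⇒ north mul the mul S north mul ⇒ north mul the mul mul mul north mul

S ⇒ W north mul   [S -> W north mul]
W north mul ⇒ P mul S north mul   [W -> P mul S]
P mul S north mul ⇒ north P the mul S north mul   [P -> north P the]
north P the mul S north mul ⇒ north mul the mul S north mul   [P -> mul]
north mul the mul S north mul ⇒ north mul the mul mul mul north mul   [S -> mul mul]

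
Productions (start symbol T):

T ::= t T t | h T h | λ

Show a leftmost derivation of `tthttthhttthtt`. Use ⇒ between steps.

T ⇒ tTt ⇒ ttTtt ⇒ tthThtt ⇒ tthtTthtt ⇒ tthttTtthtt ⇒ tthtttTttthtt ⇒ tthttthThttthtt ⇒ tthttthhttthtt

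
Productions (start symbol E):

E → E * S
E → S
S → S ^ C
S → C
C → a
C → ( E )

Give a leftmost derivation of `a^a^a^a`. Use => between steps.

E=>S=>S^C=>S^C^C=>S^C^C^C=>C^C^C^C=>a^C^C^C=>a^a^C^C=>a^a^a^C=>a^a^a^a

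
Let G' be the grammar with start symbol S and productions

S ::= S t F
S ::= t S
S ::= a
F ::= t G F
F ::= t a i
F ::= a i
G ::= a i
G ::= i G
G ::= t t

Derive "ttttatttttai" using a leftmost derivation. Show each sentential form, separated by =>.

S => tS => ttS => tttS => ttttS => ttttStF => ttttatF => ttttattGF => ttttattttF => ttttatttttai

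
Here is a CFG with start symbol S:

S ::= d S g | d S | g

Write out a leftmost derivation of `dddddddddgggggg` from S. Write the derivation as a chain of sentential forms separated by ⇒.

S ⇒ dS ⇒ ddSg ⇒ dddSg ⇒ ddddSgg ⇒ dddddSgg ⇒ ddddddSggg ⇒ dddddddSggg ⇒ ddddddddSgggg ⇒ dddddddddSggggg ⇒ dddddddddgggggg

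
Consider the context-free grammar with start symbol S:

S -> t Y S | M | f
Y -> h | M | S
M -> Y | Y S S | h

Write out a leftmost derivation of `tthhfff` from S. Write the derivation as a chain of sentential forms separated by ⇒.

S ⇒ tYS ⇒ tSS ⇒ ttYSS ⇒ ttSSS ⇒ ttMSS ⇒ ttYSSSS ⇒ tthSSSS ⇒ tthMSSS ⇒ tthhSSS ⇒ tthhfSS ⇒ tthhffS ⇒ tthhfff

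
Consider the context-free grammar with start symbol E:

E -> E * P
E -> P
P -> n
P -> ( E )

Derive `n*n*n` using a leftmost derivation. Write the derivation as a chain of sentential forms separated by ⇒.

E⇒E*P⇒E*P*P⇒P*P*P⇒n*P*P⇒n*n*P⇒n*n*n

E ⇒ E*P   [E -> E * P]
E*P ⇒ E*P*P   [E -> E * P]
E*P*P ⇒ P*P*P   [E -> P]
P*P*P ⇒ n*P*P   [P -> n]
n*P*P ⇒ n*n*P   [P -> n]
n*n*P ⇒ n*n*n   [P -> n]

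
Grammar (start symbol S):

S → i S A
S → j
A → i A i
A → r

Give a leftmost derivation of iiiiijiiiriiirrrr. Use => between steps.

S => iSA => iiSAA => iiiSAAA => iiiiSAAAA => iiiiiSAAAAA => iiiiijAAAAA => iiiiijiAiAAAA => iiiiijiiAiiAAAA => iiiiijiiiAiiiAAAA => iiiiijiiiriiiAAAA => iiiiijiiiriiirAAA => iiiiijiiiriiirrAA => iiiiijiiiriiirrrA => iiiiijiiiriiirrrr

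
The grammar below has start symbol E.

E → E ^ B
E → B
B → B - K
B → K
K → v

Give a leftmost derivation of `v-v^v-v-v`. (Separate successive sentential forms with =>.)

E => E^B   [E → E ^ B]
E^B => B^B   [E → B]
B^B => B-K^B   [B → B - K]
B-K^B => K-K^B   [B → K]
K-K^B => v-K^B   [K → v]
v-K^B => v-v^B   [K → v]
v-v^B => v-v^B-K   [B → B - K]
v-v^B-K => v-v^B-K-K   [B → B - K]
v-v^B-K-K => v-v^K-K-K   [B → K]
v-v^K-K-K => v-v^v-K-K   [K → v]
v-v^v-K-K => v-v^v-v-K   [K → v]
v-v^v-v-K => v-v^v-v-v   [K → v]

E => E^B => B^B => B-K^B => K-K^B => v-K^B => v-v^B => v-v^B-K => v-v^B-K-K => v-v^K-K-K => v-v^v-K-K => v-v^v-v-K => v-v^v-v-v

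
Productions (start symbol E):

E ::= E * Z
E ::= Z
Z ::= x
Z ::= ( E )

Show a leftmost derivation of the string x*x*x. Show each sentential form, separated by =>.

E => E*Z => E*Z*Z => Z*Z*Z => x*Z*Z => x*x*Z => x*x*x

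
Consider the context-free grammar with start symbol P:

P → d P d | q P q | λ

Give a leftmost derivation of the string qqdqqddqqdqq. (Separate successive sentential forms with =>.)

P=>qPq=>qqPqq=>qqdPdqq=>qqdqPqdqq=>qqdqqPqqdqq=>qqdqqdPdqqdqq=>qqdqqddqqdqq

P => qPq   [P → q P q]
qPq => qqPqq   [P → q P q]
qqPqq => qqdPdqq   [P → d P d]
qqdPdqq => qqdqPqdqq   [P → q P q]
qqdqPqdqq => qqdqqPqqdqq   [P → q P q]
qqdqqPqqdqq => qqdqqdPdqqdqq   [P → d P d]
qqdqqdPdqqdqq => qqdqqddqqdqq   [P → λ]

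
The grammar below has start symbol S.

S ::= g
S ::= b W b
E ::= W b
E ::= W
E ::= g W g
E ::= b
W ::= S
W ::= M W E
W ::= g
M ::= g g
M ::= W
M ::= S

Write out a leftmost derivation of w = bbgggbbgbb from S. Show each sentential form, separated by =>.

S=>bWb=>bMWEb=>bSWEb=>bbWbWEb=>bbMWEbWEb=>bbggWEbWEb=>bbgggEbWEb=>bbgggbbWEb=>bbgggbbgEb=>bbgggbbgbb

S => bWb   [S ::= b W b]
bWb => bMWEb   [W ::= M W E]
bMWEb => bSWEb   [M ::= S]
bSWEb => bbWbWEb   [S ::= b W b]
bbWbWEb => bbMWEbWEb   [W ::= M W E]
bbMWEbWEb => bbggWEbWEb   [M ::= g g]
bbggWEbWEb => bbgggEbWEb   [W ::= g]
bbgggEbWEb => bbgggbbWEb   [E ::= b]
bbgggbbWEb => bbgggbbgEb   [W ::= g]
bbgggbbgEb => bbgggbbgbb   [E ::= b]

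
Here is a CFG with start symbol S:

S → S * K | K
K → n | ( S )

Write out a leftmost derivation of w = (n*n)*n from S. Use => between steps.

S => S*K => K*K => (S)*K => (S*K)*K => (K*K)*K => (n*K)*K => (n*n)*K => (n*n)*n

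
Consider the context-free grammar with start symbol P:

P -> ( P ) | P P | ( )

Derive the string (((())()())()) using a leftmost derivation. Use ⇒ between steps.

P⇒(P)⇒(PP)⇒((P)P)⇒((PP)P)⇒((PPP)P)⇒(((P)PP)P)⇒(((())PP)P)⇒(((())()P)P)⇒(((())()())P)⇒(((())()())())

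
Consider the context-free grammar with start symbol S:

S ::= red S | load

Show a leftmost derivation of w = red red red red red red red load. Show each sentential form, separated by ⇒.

S ⇒ red S ⇒ red red S ⇒ red red red S ⇒ red red red red S ⇒ red red red red red S ⇒ red red red red red red S ⇒ red red red red red red red S ⇒ red red red red red red red load

S ⇒ red S   [S ::= red S]
red S ⇒ red red S   [S ::= red S]
red red S ⇒ red red red S   [S ::= red S]
red red red S ⇒ red red red red S   [S ::= red S]
red red red red S ⇒ red red red red red S   [S ::= red S]
red red red red red S ⇒ red red red red red red S   [S ::= red S]
red red red red red red S ⇒ red red red red red red red S   [S ::= red S]
red red red red red red red S ⇒ red red red red red red red load   [S ::= load]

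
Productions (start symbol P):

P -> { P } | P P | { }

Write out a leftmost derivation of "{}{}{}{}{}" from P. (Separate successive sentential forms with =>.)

P => PP => PPP => PPPP => PPPPP => {}PPPP => {}{}PPP => {}{}{}PP => {}{}{}{}P => {}{}{}{}{}

P => PP   [P -> P P]
PP => PPP   [P -> P P]
PPP => PPPP   [P -> P P]
PPPP => PPPPP   [P -> P P]
PPPPP => {}PPPP   [P -> { }]
{}PPPP => {}{}PPP   [P -> { }]
{}{}PPP => {}{}{}PP   [P -> { }]
{}{}{}PP => {}{}{}{}P   [P -> { }]
{}{}{}{}P => {}{}{}{}{}   [P -> { }]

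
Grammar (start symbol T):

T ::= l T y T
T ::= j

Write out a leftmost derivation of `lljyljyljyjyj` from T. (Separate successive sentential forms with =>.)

T=>lTyT=>llTyTyT=>lljyTyT=>lljylTyTyT=>lljyljyTyT=>lljyljylTyTyT=>lljyljyljyTyT=>lljyljyljyjyT=>lljyljyljyjyj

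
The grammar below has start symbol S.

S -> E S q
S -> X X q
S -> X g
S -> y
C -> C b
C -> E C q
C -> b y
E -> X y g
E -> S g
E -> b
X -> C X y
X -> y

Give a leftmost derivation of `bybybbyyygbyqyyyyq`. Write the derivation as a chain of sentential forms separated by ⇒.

S ⇒ XXq   [S -> X X q]
XXq ⇒ CXyXq   [X -> C X y]
CXyXq ⇒ byXyXq   [C -> b y]
byXyXq ⇒ byCXyyXq   [X -> C X y]
byCXyyXq ⇒ byECqXyyXq   [C -> E C q]
byECqXyyXq ⇒ byXygCqXyyXq   [E -> X y g]
byXygCqXyyXq ⇒ byCXyygCqXyyXq   [X -> C X y]
byCXyygCqXyyXq ⇒ byCbXyygCqXyyXq   [C -> C b]
byCbXyygCqXyyXq ⇒ byCbbXyygCqXyyXq   [C -> C b]
byCbbXyygCqXyyXq ⇒ bybybbXyygCqXyyXq   [C -> b y]
bybybbXyygCqXyyXq ⇒ bybybbyyygCqXyyXq   [X -> y]
bybybbyyygCqXyyXq ⇒ bybybbyyygbyqXyyXq   [C -> b y]
bybybbyyygbyqXyyXq ⇒ bybybbyyygbyqyyyXq   [X -> y]
bybybbyyygbyqyyyXq ⇒ bybybbyyygbyqyyyyq   [X -> y]

S ⇒ XXq ⇒ CXyXq ⇒ byXyXq ⇒ byCXyyXq ⇒ byECqXyyXq ⇒ byXygCqXyyXq ⇒ byCXyygCqXyyXq ⇒ byCbXyygCqXyyXq ⇒ byCbbXyygCqXyyXq ⇒ bybybbXyygCqXyyXq ⇒ bybybbyyygCqXyyXq ⇒ bybybbyyygbyqXyyXq ⇒ bybybbyyygbyqyyyXq ⇒ bybybbyyygbyqyyyyq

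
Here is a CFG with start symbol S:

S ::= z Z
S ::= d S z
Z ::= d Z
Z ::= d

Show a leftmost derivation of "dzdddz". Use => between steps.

S=>dSz=>dzZz=>dzdZz=>dzddZz=>dzdddz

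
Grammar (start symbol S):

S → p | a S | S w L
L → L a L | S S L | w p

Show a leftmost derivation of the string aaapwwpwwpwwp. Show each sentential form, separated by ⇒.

S⇒aS⇒aSwL⇒aSwLwL⇒aSwLwLwL⇒aaSwLwLwL⇒aaaSwLwLwL⇒aaapwLwLwL⇒aaapwwpwLwL⇒aaapwwpwwpwL⇒aaapwwpwwpwwp

S ⇒ aS   [S → a S]
aS ⇒ aSwL   [S → S w L]
aSwL ⇒ aSwLwL   [S → S w L]
aSwLwL ⇒ aSwLwLwL   [S → S w L]
aSwLwLwL ⇒ aaSwLwLwL   [S → a S]
aaSwLwLwL ⇒ aaaSwLwLwL   [S → a S]
aaaSwLwLwL ⇒ aaapwLwLwL   [S → p]
aaapwLwLwL ⇒ aaapwwpwLwL   [L → w p]
aaapwwpwLwL ⇒ aaapwwpwwpwL   [L → w p]
aaapwwpwwpwL ⇒ aaapwwpwwpwwp   [L → w p]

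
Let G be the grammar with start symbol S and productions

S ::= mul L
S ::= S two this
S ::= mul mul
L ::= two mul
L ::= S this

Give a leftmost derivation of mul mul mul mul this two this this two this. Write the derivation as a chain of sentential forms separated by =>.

S => S two this => mul L two this => mul S this two this => mul S two this this two this => mul mul L two this this two this => mul mul S this two this this two this => mul mul mul mul this two this this two this

S => S two this   [S ::= S two this]
S two this => mul L two this   [S ::= mul L]
mul L two this => mul S this two this   [L ::= S this]
mul S this two this => mul S two this this two this   [S ::= S two this]
mul S two this this two this => mul mul L two this this two this   [S ::= mul L]
mul mul L two this this two this => mul mul S this two this this two this   [L ::= S this]
mul mul S this two this this two this => mul mul mul mul this two this this two this   [S ::= mul mul]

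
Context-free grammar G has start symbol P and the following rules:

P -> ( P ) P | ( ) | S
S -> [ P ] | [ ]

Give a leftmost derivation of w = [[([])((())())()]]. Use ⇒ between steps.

P⇒S⇒[P]⇒[S]⇒[[P]]⇒[[(P)P]]⇒[[(S)P]]⇒[[([])P]]⇒[[([])(P)P]]⇒[[([])((P)P)P]]⇒[[([])((())P)P]]⇒[[([])((())())P]]⇒[[([])((())())()]]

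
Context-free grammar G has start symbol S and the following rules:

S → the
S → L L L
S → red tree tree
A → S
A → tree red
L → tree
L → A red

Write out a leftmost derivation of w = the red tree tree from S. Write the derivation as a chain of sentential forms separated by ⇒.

S ⇒ L L L ⇒ A red L L ⇒ S red L L ⇒ the red L L ⇒ the red tree L ⇒ the red tree tree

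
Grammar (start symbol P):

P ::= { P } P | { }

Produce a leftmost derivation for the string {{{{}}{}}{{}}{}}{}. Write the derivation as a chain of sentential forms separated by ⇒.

P ⇒ {P}P   [P ::= { P } P]
{P}P ⇒ {{P}P}P   [P ::= { P } P]
{{P}P}P ⇒ {{{P}P}P}P   [P ::= { P } P]
{{{P}P}P}P ⇒ {{{{}}P}P}P   [P ::= { }]
{{{{}}P}P}P ⇒ {{{{}}{}}P}P   [P ::= { }]
{{{{}}{}}P}P ⇒ {{{{}}{}}{P}P}P   [P ::= { P } P]
{{{{}}{}}{P}P}P ⇒ {{{{}}{}}{{}}P}P   [P ::= { }]
{{{{}}{}}{{}}P}P ⇒ {{{{}}{}}{{}}{}}P   [P ::= { }]
{{{{}}{}}{{}}{}}P ⇒ {{{{}}{}}{{}}{}}{}   [P ::= { }]

P ⇒ {P}P ⇒ {{P}P}P ⇒ {{{P}P}P}P ⇒ {{{{}}P}P}P ⇒ {{{{}}{}}P}P ⇒ {{{{}}{}}{P}P}P ⇒ {{{{}}{}}{{}}P}P ⇒ {{{{}}{}}{{}}{}}P ⇒ {{{{}}{}}{{}}{}}{}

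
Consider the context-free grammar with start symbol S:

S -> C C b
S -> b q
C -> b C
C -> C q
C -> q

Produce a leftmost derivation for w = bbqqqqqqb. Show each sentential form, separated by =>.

S => CCb => bCCb => bCqCb => bbCqCb => bbCqqCb => bbCqqqCb => bbCqqqqCb => bbqqqqqCb => bbqqqqqqb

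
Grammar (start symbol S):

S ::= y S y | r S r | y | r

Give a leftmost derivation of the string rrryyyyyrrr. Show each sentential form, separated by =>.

S=>rSr=>rrSrr=>rrrSrrr=>rrrySyrrr=>rrryySyyrrr=>rrryyyyyrrr

S => rSr   [S ::= r S r]
rSr => rrSrr   [S ::= r S r]
rrSrr => rrrSrrr   [S ::= r S r]
rrrSrrr => rrrySyrrr   [S ::= y S y]
rrrySyrrr => rrryySyyrrr   [S ::= y S y]
rrryySyyrrr => rrryyyyyrrr   [S ::= y]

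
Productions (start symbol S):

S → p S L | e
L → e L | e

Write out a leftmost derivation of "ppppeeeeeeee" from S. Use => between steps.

S=>pSL=>ppSLL=>pppSLLL=>ppppSLLLL=>ppppeLLLL=>ppppeeLLLL=>ppppeeeLLL=>ppppeeeeLL=>ppppeeeeeLL=>ppppeeeeeeL=>ppppeeeeeeeL=>ppppeeeeeeee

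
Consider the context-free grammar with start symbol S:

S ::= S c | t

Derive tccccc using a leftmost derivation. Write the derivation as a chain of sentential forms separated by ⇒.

S⇒Sc⇒Scc⇒Sccc⇒Scccc⇒Sccccc⇒tccccc

S ⇒ Sc   [S ::= S c]
Sc ⇒ Scc   [S ::= S c]
Scc ⇒ Sccc   [S ::= S c]
Sccc ⇒ Scccc   [S ::= S c]
Scccc ⇒ Sccccc   [S ::= S c]
Sccccc ⇒ tccccc   [S ::= t]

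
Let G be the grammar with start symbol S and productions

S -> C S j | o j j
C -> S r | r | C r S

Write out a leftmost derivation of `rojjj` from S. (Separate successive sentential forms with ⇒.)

S ⇒ CSj ⇒ rSj ⇒ rojjj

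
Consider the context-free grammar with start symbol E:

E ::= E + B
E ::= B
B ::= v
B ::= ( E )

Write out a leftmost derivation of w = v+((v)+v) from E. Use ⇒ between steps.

E ⇒ E+B   [E ::= E + B]
E+B ⇒ B+B   [E ::= B]
B+B ⇒ v+B   [B ::= v]
v+B ⇒ v+(E)   [B ::= ( E )]
v+(E) ⇒ v+(E+B)   [E ::= E + B]
v+(E+B) ⇒ v+(B+B)   [E ::= B]
v+(B+B) ⇒ v+((E)+B)   [B ::= ( E )]
v+((E)+B) ⇒ v+((B)+B)   [E ::= B]
v+((B)+B) ⇒ v+((v)+B)   [B ::= v]
v+((v)+B) ⇒ v+((v)+v)   [B ::= v]

E ⇒ E+B ⇒ B+B ⇒ v+B ⇒ v+(E) ⇒ v+(E+B) ⇒ v+(B+B) ⇒ v+((E)+B) ⇒ v+((B)+B) ⇒ v+((v)+B) ⇒ v+((v)+v)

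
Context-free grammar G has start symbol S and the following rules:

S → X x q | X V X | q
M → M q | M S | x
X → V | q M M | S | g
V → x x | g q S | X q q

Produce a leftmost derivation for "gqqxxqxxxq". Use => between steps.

S => Xxq => Vxq => gqSxq => gqXVXxq => gqSVXxq => gqqVXxq => gqqxxXxq => gqqxxqMMxq => gqqxxqxMxq => gqqxxqxxxq

S => Xxq   [S → X x q]
Xxq => Vxq   [X → V]
Vxq => gqSxq   [V → g q S]
gqSxq => gqXVXxq   [S → X V X]
gqXVXxq => gqSVXxq   [X → S]
gqSVXxq => gqqVXxq   [S → q]
gqqVXxq => gqqxxXxq   [V → x x]
gqqxxXxq => gqqxxqMMxq   [X → q M M]
gqqxxqMMxq => gqqxxqxMxq   [M → x]
gqqxxqxMxq => gqqxxqxxxq   [M → x]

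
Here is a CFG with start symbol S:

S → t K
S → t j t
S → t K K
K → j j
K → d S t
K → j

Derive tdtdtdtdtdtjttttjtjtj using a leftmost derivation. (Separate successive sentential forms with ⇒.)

S ⇒ tKK ⇒ tdStK ⇒ tdtKKtK ⇒ tdtdStKtK ⇒ tdtdtKKtKtK ⇒ tdtdtdStKtKtK ⇒ tdtdtdtKtKtKtK ⇒ tdtdtdtdSttKtKtK ⇒ tdtdtdtdtKttKtKtK ⇒ tdtdtdtdtdStttKtKtK ⇒ tdtdtdtdtdtjttttKtKtK ⇒ tdtdtdtdtdtjttttjtKtK ⇒ tdtdtdtdtdtjttttjtjtK ⇒ tdtdtdtdtdtjttttjtjtj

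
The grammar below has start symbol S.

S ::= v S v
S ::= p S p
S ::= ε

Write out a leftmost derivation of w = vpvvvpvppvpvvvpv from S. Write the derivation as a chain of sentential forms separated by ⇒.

S ⇒ vSv ⇒ vpSpv ⇒ vpvSvpv ⇒ vpvvSvvpv ⇒ vpvvvSvvvpv ⇒ vpvvvpSpvvvpv ⇒ vpvvvpvSvpvvvpv ⇒ vpvvvpvpSpvpvvvpv ⇒ vpvvvpvppvpvvvpv

S ⇒ vSv   [S ::= v S v]
vSv ⇒ vpSpv   [S ::= p S p]
vpSpv ⇒ vpvSvpv   [S ::= v S v]
vpvSvpv ⇒ vpvvSvvpv   [S ::= v S v]
vpvvSvvpv ⇒ vpvvvSvvvpv   [S ::= v S v]
vpvvvSvvvpv ⇒ vpvvvpSpvvvpv   [S ::= p S p]
vpvvvpSpvvvpv ⇒ vpvvvpvSvpvvvpv   [S ::= v S v]
vpvvvpvSvpvvvpv ⇒ vpvvvpvpSpvpvvvpv   [S ::= p S p]
vpvvvpvpSpvpvvvpv ⇒ vpvvvpvppvpvvvpv   [S ::= ε]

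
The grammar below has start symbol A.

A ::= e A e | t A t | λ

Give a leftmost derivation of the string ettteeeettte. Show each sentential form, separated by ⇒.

A⇒eAe⇒etAte⇒ettAtte⇒etttAttte⇒ettteAettte⇒ettteeAeettte⇒ettteeeettte

A ⇒ eAe   [A ::= e A e]
eAe ⇒ etAte   [A ::= t A t]
etAte ⇒ ettAtte   [A ::= t A t]
ettAtte ⇒ etttAttte   [A ::= t A t]
etttAttte ⇒ ettteAettte   [A ::= e A e]
ettteAettte ⇒ ettteeAeettte   [A ::= e A e]
ettteeAeettte ⇒ ettteeeettte   [A ::= λ]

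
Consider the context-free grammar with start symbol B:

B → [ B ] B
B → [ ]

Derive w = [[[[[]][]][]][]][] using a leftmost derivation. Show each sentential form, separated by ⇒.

B⇒[B]B⇒[[B]B]B⇒[[[B]B]B]B⇒[[[[B]B]B]B]B⇒[[[[[]]B]B]B]B⇒[[[[[]][]]B]B]B⇒[[[[[]][]][]]B]B⇒[[[[[]][]][]][]]B⇒[[[[[]][]][]][]][]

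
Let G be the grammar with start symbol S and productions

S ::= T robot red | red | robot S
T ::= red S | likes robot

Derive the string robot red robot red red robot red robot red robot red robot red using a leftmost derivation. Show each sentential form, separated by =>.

S => robot S => robot T robot red => robot red S robot red => robot red robot S robot red => robot red robot T robot red robot red => robot red robot red S robot red robot red => robot red robot red T robot red robot red robot red => robot red robot red red S robot red robot red robot red => robot red robot red red robot S robot red robot red robot red => robot red robot red red robot red robot red robot red robot red

S => robot S   [S ::= robot S]
robot S => robot T robot red   [S ::= T robot red]
robot T robot red => robot red S robot red   [T ::= red S]
robot red S robot red => robot red robot S robot red   [S ::= robot S]
robot red robot S robot red => robot red robot T robot red robot red   [S ::= T robot red]
robot red robot T robot red robot red => robot red robot red S robot red robot red   [T ::= red S]
robot red robot red S robot red robot red => robot red robot red T robot red robot red robot red   [S ::= T robot red]
robot red robot red T robot red robot red robot red => robot red robot red red S robot red robot red robot red   [T ::= red S]
robot red robot red red S robot red robot red robot red => robot red robot red red robot S robot red robot red robot red   [S ::= robot S]
robot red robot red red robot S robot red robot red robot red => robot red robot red red robot red robot red robot red robot red   [S ::= red]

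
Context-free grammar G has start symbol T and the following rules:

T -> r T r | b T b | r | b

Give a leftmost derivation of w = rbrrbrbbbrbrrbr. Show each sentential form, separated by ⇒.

T ⇒ rTr   [T -> r T r]
rTr ⇒ rbTbr   [T -> b T b]
rbTbr ⇒ rbrTrbr   [T -> r T r]
rbrTrbr ⇒ rbrrTrrbr   [T -> r T r]
rbrrTrrbr ⇒ rbrrbTbrrbr   [T -> b T b]
rbrrbTbrrbr ⇒ rbrrbrTrbrrbr   [T -> r T r]
rbrrbrTrbrrbr ⇒ rbrrbrbTbrbrrbr   [T -> b T b]
rbrrbrbTbrbrrbr ⇒ rbrrbrbbbrbrrbr   [T -> b]

T ⇒ rTr ⇒ rbTbr ⇒ rbrTrbr ⇒ rbrrTrrbr ⇒ rbrrbTbrrbr ⇒ rbrrbrTrbrrbr ⇒ rbrrbrbTbrbrrbr ⇒ rbrrbrbbbrbrrbr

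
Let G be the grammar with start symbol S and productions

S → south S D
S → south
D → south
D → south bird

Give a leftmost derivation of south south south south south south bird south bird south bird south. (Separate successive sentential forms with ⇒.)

S ⇒ south S D ⇒ south south S D D ⇒ south south south S D D D ⇒ south south south south S D D D D ⇒ south south south south south D D D D ⇒ south south south south south south bird D D D ⇒ south south south south south south bird south bird D D ⇒ south south south south south south bird south bird south bird D ⇒ south south south south south south bird south bird south bird south

S ⇒ south S D   [S → south S D]
south S D ⇒ south south S D D   [S → south S D]
south south S D D ⇒ south south south S D D D   [S → south S D]
south south south S D D D ⇒ south south south south S D D D D   [S → south S D]
south south south south S D D D D ⇒ south south south south south D D D D   [S → south]
south south south south south D D D D ⇒ south south south south south south bird D D D   [D → south bird]
south south south south south south bird D D D ⇒ south south south south south south bird south bird D D   [D → south bird]
south south south south south south bird south bird D D ⇒ south south south south south south bird south bird south bird D   [D → south bird]
south south south south south south bird south bird south bird D ⇒ south south south south south south bird south bird south bird south   [D → south]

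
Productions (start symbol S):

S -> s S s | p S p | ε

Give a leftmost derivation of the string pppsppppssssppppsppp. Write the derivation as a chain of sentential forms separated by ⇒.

S ⇒ pSp   [S -> p S p]
pSp ⇒ ppSpp   [S -> p S p]
ppSpp ⇒ pppSppp   [S -> p S p]
pppSppp ⇒ pppsSsppp   [S -> s S s]
pppsSsppp ⇒ pppspSpsppp   [S -> p S p]
pppspSpsppp ⇒ pppsppSppsppp   [S -> p S p]
pppsppSppsppp ⇒ pppspppSpppsppp   [S -> p S p]
pppspppSpppsppp ⇒ pppsppppSppppsppp   [S -> p S p]
pppsppppSppppsppp ⇒ pppsppppsSsppppsppp   [S -> s S s]
pppsppppsSsppppsppp ⇒ pppsppppssSssppppsppp   [S -> s S s]
pppsppppssSssppppsppp ⇒ pppsppppssssppppsppp   [S -> ε]

S⇒pSp⇒ppSpp⇒pppSppp⇒pppsSsppp⇒pppspSpsppp⇒pppsppSppsppp⇒pppspppSpppsppp⇒pppsppppSppppsppp⇒pppsppppsSsppppsppp⇒pppsppppssSssppppsppp⇒pppsppppssssppppsppp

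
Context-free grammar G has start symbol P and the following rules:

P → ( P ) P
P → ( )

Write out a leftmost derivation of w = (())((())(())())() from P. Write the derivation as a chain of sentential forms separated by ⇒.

P ⇒ (P)P   [P → ( P ) P]
(P)P ⇒ (())P   [P → ( )]
(())P ⇒ (())(P)P   [P → ( P ) P]
(())(P)P ⇒ (())((P)P)P   [P → ( P ) P]
(())((P)P)P ⇒ (())((())P)P   [P → ( )]
(())((())P)P ⇒ (())((())(P)P)P   [P → ( P ) P]
(())((())(P)P)P ⇒ (())((())(())P)P   [P → ( )]
(())((())(())P)P ⇒ (())((())(())())P   [P → ( )]
(())((())(())())P ⇒ (())((())(())())()   [P → ( )]

P⇒(P)P⇒(())P⇒(())(P)P⇒(())((P)P)P⇒(())((())P)P⇒(())((())(P)P)P⇒(())((())(())P)P⇒(())((())(())())P⇒(())((())(())())()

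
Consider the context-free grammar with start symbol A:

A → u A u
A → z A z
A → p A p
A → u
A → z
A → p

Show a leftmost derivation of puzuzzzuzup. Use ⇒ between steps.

A ⇒ pAp   [A → p A p]
pAp ⇒ puAup   [A → u A u]
puAup ⇒ puzAzup   [A → z A z]
puzAzup ⇒ puzuAuzup   [A → u A u]
puzuAuzup ⇒ puzuzAzuzup   [A → z A z]
puzuzAzuzup ⇒ puzuzzzuzup   [A → z]

A ⇒ pAp ⇒ puAup ⇒ puzAzup ⇒ puzuAuzup ⇒ puzuzAzuzup ⇒ puzuzzzuzup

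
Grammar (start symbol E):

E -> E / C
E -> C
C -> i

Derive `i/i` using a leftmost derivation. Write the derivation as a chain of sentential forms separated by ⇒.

E ⇒ E/C ⇒ C/C ⇒ i/C ⇒ i/i

E ⇒ E/C   [E -> E / C]
E/C ⇒ C/C   [E -> C]
C/C ⇒ i/C   [C -> i]
i/C ⇒ i/i   [C -> i]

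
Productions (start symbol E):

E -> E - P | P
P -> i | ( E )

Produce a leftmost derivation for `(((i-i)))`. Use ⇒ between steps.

E⇒P⇒(E)⇒(P)⇒((E))⇒((P))⇒(((E)))⇒(((E-P)))⇒(((P-P)))⇒(((i-P)))⇒(((i-i)))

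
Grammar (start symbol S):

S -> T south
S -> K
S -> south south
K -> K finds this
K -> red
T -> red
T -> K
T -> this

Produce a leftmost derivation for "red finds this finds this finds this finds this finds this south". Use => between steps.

S => T south => K south => K finds this south => K finds this finds this south => K finds this finds this finds this south => K finds this finds this finds this finds this south => K finds this finds this finds this finds this finds this south => red finds this finds this finds this finds this finds this south

S => T south   [S -> T south]
T south => K south   [T -> K]
K south => K finds this south   [K -> K finds this]
K finds this south => K finds this finds this south   [K -> K finds this]
K finds this finds this south => K finds this finds this finds this south   [K -> K finds this]
K finds this finds this finds this south => K finds this finds this finds this finds this south   [K -> K finds this]
K finds this finds this finds this finds this south => K finds this finds this finds this finds this finds this south   [K -> K finds this]
K finds this finds this finds this finds this finds this south => red finds this finds this finds this finds this finds this south   [K -> red]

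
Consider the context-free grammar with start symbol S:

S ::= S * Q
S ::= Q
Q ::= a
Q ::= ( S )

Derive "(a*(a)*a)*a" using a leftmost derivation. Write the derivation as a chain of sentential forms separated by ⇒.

S⇒S*Q⇒Q*Q⇒(S)*Q⇒(S*Q)*Q⇒(S*Q*Q)*Q⇒(Q*Q*Q)*Q⇒(a*Q*Q)*Q⇒(a*(S)*Q)*Q⇒(a*(Q)*Q)*Q⇒(a*(a)*Q)*Q⇒(a*(a)*a)*Q⇒(a*(a)*a)*a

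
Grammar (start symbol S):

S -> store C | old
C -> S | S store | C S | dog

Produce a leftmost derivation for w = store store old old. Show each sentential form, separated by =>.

S => store C   [S -> store C]
store C => store C S   [C -> C S]
store C S => store S S   [C -> S]
store S S => store store C S   [S -> store C]
store store C S => store store S S   [C -> S]
store store S S => store store old S   [S -> old]
store store old S => store store old old   [S -> old]

S => store C => store C S => store S S => store store C S => store store S S => store store old S => store store old old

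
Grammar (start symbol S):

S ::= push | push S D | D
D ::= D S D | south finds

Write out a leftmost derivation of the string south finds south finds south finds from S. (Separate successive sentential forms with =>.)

S => D   [S ::= D]
D => D S D   [D ::= D S D]
D S D => south finds S D   [D ::= south finds]
south finds S D => south finds D D   [S ::= D]
south finds D D => south finds south finds D   [D ::= south finds]
south finds south finds D => south finds south finds south finds   [D ::= south finds]

S => D => D S D => south finds S D => south finds D D => south finds south finds D => south finds south finds south finds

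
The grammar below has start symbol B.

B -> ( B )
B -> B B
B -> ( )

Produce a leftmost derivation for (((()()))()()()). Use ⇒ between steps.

B ⇒ (B) ⇒ (BB) ⇒ (BBB) ⇒ (BBBB) ⇒ ((B)BBB) ⇒ (((B))BBB) ⇒ (((BB))BBB) ⇒ (((()B))BBB) ⇒ (((()()))BBB) ⇒ (((()()))()BB) ⇒ (((()()))()()B) ⇒ (((()()))()()())

B ⇒ (B)   [B -> ( B )]
(B) ⇒ (BB)   [B -> B B]
(BB) ⇒ (BBB)   [B -> B B]
(BBB) ⇒ (BBBB)   [B -> B B]
(BBBB) ⇒ ((B)BBB)   [B -> ( B )]
((B)BBB) ⇒ (((B))BBB)   [B -> ( B )]
(((B))BBB) ⇒ (((BB))BBB)   [B -> B B]
(((BB))BBB) ⇒ (((()B))BBB)   [B -> ( )]
(((()B))BBB) ⇒ (((()()))BBB)   [B -> ( )]
(((()()))BBB) ⇒ (((()()))()BB)   [B -> ( )]
(((()()))()BB) ⇒ (((()()))()()B)   [B -> ( )]
(((()()))()()B) ⇒ (((()()))()()())   [B -> ( )]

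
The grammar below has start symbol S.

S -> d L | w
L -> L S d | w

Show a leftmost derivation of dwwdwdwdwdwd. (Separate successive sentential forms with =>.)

S => dL => dLSd => dLSdSd => dLSdSdSd => dLSdSdSdSd => dLSdSdSdSdSd => dwSdSdSdSdSd => dwwdSdSdSdSd => dwwdwdSdSdSd => dwwdwdwdSdSd => dwwdwdwdwdSd => dwwdwdwdwdwd

S => dL   [S -> d L]
dL => dLSd   [L -> L S d]
dLSd => dLSdSd   [L -> L S d]
dLSdSd => dLSdSdSd   [L -> L S d]
dLSdSdSd => dLSdSdSdSd   [L -> L S d]
dLSdSdSdSd => dLSdSdSdSdSd   [L -> L S d]
dLSdSdSdSdSd => dwSdSdSdSdSd   [L -> w]
dwSdSdSdSdSd => dwwdSdSdSdSd   [S -> w]
dwwdSdSdSdSd => dwwdwdSdSdSd   [S -> w]
dwwdwdSdSdSd => dwwdwdwdSdSd   [S -> w]
dwwdwdwdSdSd => dwwdwdwdwdSd   [S -> w]
dwwdwdwdwdSd => dwwdwdwdwdwd   [S -> w]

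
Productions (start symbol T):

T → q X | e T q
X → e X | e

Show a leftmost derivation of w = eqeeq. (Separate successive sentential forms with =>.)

T => eTq => eqXq => eqeXq => eqeeq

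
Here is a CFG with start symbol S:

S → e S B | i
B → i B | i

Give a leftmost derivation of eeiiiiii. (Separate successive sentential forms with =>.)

S => eSB => eeSBB => eeiBB => eeiiB => eeiiiB => eeiiiiB => eeiiiiiB => eeiiiiii

S => eSB   [S → e S B]
eSB => eeSBB   [S → e S B]
eeSBB => eeiBB   [S → i]
eeiBB => eeiiB   [B → i]
eeiiB => eeiiiB   [B → i B]
eeiiiB => eeiiiiB   [B → i B]
eeiiiiB => eeiiiiiB   [B → i B]
eeiiiiiB => eeiiiiii   [B → i]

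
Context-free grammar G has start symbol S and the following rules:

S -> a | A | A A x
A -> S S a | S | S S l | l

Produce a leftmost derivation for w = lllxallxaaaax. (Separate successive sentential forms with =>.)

S => AAx => lAx => lSSax => lASax => lSSaSax => lAAxSaSax => lSSlAxSaSax => lAAxSlAxSaSax => llAxSlAxSaSax => lllxSlAxSaSax => lllxalAxSaSax => lllxallxSaSax => lllxallxaaSax => lllxallxaaaax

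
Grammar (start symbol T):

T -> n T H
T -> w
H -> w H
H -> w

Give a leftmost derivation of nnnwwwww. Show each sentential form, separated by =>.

T => nTH => nnTHH => nnnTHHH => nnnwHHH => nnnwwHHH => nnnwwwHH => nnnwwwwH => nnnwwwww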